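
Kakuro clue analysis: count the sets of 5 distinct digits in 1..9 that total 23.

11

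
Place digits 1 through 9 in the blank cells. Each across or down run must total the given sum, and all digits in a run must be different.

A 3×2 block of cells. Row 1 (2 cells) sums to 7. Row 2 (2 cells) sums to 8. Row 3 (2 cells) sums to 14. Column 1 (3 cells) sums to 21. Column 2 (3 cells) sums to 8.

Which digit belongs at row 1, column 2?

2

The 14 across and the 8 down share only 5, so (3,2) = 5.
(3,1) = 14 − 5 = 9 completes the 14 across.
Nothing is forced directly, so branch on (1,1), whose candidates are 4 or 5. If (1,1) = 4: then (1,2) would have to be in {3} for the 7 across but in {1,2} for the 8 down — contradiction. So (1,1) = 5.
(1,2) = 7 − 5 = 2 completes the 7 across.
(2,1) = 21 − 14 = 7 completes the 21 down.
(2,2) = 8 − 7 = 1 completes the 8 across.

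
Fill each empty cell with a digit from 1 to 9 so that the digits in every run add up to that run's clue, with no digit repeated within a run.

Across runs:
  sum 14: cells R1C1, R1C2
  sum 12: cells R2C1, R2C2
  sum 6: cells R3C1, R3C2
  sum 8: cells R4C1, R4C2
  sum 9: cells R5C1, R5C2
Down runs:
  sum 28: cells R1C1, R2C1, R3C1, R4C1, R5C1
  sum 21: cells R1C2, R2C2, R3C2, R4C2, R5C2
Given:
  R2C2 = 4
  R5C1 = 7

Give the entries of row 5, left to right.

7 2

R2C1 = 12 − 4 = 8 completes the 12 across.
R5C2 = 9 − 7 = 2 completes the 9 across.
Nothing is forced directly, so branch on R3C2, whose candidates are 1 or 5. If R3C2 = 5: that forces R1C2 = 9, R3C1 = 1, R4C1 = 3, after which R4C2 would have to be in {5} for the 8 across but in {1} for the 21 down — contradiction. So R3C2 = 1.
R3C1 = 6 − 1 = 5 completes the 6 across.
Given what's placed, R1C1 must be 6 to fit the 14 across and 28 down.
R1C2 = 14 − 6 = 8 completes the 14 across.
R4C1 = 28 − 26 = 2 completes the 28 down.
R4C2 = 8 − 2 = 6 completes the 8 across.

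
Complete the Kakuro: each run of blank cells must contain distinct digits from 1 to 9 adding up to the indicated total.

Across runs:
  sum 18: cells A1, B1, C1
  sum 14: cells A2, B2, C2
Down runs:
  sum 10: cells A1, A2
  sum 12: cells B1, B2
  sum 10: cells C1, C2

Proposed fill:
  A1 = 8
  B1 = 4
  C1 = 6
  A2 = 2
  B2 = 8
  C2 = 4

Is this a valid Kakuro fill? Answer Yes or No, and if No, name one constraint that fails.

Across: 8+4+6=18; 2+8+4=14. Down: 8+2=10; 4+8=12; 6+4=10. No digit repeats within any run.

Yes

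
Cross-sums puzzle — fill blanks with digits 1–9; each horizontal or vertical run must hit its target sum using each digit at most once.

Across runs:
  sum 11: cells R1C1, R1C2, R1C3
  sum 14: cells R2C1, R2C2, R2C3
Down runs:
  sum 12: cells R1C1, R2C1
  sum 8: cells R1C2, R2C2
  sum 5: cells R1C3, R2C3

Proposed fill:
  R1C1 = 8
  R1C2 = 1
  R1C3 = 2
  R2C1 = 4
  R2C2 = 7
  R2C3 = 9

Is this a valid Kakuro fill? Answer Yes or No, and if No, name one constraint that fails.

No — the down run R1C3–R2C3 sums to 11, not 5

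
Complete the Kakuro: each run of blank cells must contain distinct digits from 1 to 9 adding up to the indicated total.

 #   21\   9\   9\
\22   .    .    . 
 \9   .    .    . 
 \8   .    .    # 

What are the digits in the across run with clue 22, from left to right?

9 5 8

Nothing is forced directly, so branch on R1C2, whose candidates are 5 or 6. If R1C2 = 6: that forces R1C3 = 7, R2C3 = 2, R1C1 = 9, R2C1 = 4, after which R2C2 would have to be in {3} for the 9 across but in {1,2} for the 9 down — contradiction. So R1C2 = 5.
Given what's placed, R1C3 must be 8 to fit the 22 across and 9 down.
R2C3 = 9 − 8 = 1 completes the 9 down.
R1C1 = 22 − 13 = 9 completes the 22 across.
R2C1 = 5: the only remaining digit allowed by both the 9 across and the 21 down.
R2C2 = 9 − 6 = 3 completes the 9 across.
R3C1 = 21 − 14 = 7 completes the 21 down.
R3C2 = 8 − 7 = 1 completes the 8 across.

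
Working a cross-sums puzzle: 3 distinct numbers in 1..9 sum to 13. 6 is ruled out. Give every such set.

{1,3,9}; {1,4,8}; {1,5,7}; {2,3,8}; {2,4,7}

3 distinct digits from 1–9 sum between 6 and 24.
Dropping sets that contain 6.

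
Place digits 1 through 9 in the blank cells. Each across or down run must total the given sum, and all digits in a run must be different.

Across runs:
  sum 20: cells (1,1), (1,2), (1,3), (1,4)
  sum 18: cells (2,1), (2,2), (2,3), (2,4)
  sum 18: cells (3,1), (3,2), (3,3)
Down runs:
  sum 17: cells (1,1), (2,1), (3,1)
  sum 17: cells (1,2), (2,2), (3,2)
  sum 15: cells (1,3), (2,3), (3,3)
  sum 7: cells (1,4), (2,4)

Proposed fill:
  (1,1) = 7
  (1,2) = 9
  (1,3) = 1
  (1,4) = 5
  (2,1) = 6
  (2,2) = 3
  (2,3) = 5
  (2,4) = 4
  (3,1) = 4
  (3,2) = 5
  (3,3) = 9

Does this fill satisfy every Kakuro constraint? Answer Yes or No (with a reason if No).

No — the down run (1,4)–(2,4) sums to 9, not 7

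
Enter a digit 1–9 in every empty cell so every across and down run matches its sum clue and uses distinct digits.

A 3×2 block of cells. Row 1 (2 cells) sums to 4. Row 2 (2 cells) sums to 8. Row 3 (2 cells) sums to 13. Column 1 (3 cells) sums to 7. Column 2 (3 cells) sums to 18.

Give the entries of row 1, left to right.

1 3

4 in 2 cells must be {1,3}; 7 in 3 cells must be {1,2,4}.
The 4 across and the 7 down share only 1, so (1,1) = 1.
(1,2) = 4 − 1 = 3 completes the 4 across.
Given what's placed, (2,1) must be 2 to fit the 8 across and 7 down.
(2,2) = 8 − 2 = 6 completes the 8 across.
(3,1) = 7 − 3 = 4 completes the 7 down.
(3,2) = 13 − 4 = 9 completes the 13 across.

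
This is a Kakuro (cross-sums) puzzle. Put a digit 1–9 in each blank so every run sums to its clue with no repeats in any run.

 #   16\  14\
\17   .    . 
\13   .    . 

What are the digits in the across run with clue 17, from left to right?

9 8

17 in 2 cells must be {8,9}; 16 in 2 cells must be {7,9}.
The 17 across and the 16 down share only 9, so R1C1 = 9.
R1C2 = 17 − 9 = 8 completes the 17 across.
R2C1 = 16 − 9 = 7 completes the 16 down.
R2C2 = 13 − 7 = 6 completes the 13 across.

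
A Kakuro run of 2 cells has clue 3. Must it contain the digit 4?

The only way to make 3 from 2 distinct digits is {1,2}, which does not contain 4.

No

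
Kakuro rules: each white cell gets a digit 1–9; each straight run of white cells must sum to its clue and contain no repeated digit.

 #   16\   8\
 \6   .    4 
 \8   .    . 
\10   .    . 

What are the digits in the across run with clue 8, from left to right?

5 3

R1C1 = 6 − 4 = 2 completes the 6 across.
Nothing is forced directly, so branch on R2C1, whose candidates are 5 or 6. If R2C1 = 6: then R2C2 would have to be in {2} for the 8 across but in {1,3} for the 8 down — contradiction. So R2C1 = 5.
R2C2 = 8 − 5 = 3 completes the 8 across.
R3C1 = 16 − 7 = 9 completes the 16 down.
R3C2 = 10 − 9 = 1 completes the 10 across.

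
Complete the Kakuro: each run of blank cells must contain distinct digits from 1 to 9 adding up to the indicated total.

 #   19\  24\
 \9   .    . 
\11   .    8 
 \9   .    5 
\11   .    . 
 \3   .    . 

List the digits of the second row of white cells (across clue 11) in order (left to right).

3 in 2 cells must be {1,2}.
R2C1 = 11 − 8 = 3 completes the 11 across.

3 8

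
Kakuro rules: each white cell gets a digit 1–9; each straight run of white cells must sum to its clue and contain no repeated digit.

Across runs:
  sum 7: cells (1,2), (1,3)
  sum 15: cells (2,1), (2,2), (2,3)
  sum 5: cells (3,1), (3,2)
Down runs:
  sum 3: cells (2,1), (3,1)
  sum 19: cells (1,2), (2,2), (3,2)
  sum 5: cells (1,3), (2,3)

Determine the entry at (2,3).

4

3 in 2 cells must be {1,2}.
Nothing is forced directly, so branch on (2,1), whose candidates are 1 or 2. If (2,1) = 1: then (2,3) would have to be in {5,6,8,9} for the 15 across but in {1,2,3,4} for the 5 down — contradiction. So (2,1) = 2.
(2,3) = 4: the only remaining digit allowed by both the 15 across and the 5 down.
(3,1) = 3 − 2 = 1 completes the 3 down.
(3,2) = 5 − 1 = 4 completes the 5 across.
(1,2) = 6: the only remaining digit allowed by both the 7 across and the 19 down.
(1,3) = 7 − 6 = 1 completes the 7 across.
(2,2) = 15 − 6 = 9 completes the 15 across.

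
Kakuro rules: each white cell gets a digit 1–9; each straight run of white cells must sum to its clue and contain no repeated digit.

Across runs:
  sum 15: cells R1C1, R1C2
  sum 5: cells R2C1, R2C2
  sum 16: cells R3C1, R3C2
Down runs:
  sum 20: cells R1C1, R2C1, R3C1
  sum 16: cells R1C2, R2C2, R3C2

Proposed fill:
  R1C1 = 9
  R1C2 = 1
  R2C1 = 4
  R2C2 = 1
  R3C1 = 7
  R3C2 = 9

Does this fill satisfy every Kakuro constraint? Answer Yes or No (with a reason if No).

No — the down run R1C2–R3C2 sums to 11, not 16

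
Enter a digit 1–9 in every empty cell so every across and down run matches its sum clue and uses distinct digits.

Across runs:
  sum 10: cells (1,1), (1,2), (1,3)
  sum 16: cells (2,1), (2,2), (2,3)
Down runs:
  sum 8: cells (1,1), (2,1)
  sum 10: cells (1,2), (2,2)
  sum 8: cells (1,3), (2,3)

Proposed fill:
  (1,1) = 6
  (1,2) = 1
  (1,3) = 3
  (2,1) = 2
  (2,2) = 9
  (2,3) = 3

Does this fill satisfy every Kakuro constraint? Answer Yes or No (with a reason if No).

No — the down run (1,3)–(2,3) sums to 6, not 8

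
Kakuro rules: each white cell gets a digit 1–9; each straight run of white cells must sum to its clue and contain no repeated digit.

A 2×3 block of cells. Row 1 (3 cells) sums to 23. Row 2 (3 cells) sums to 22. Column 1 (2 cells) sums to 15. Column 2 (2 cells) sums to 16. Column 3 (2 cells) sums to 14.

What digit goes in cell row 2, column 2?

23 in 3 cells must be {6,8,9}; 16 in 2 cells must be {7,9}.
The 23 across and the 16 down share only 9, so (1,2) = 9.
(2,2) = 16 − 9 = 7 completes the 16 down.
Nothing is forced directly, so branch on (2,1), whose candidates are 6 or 9. If (2,1) = 6: then (1,1) would have to be in {6,8} for the 23 across but in {9} for the 15 down — contradiction. So (2,1) = 9.
(1,1) = 15 − 9 = 6 completes the 15 down.
(1,3) = 23 − 15 = 8 completes the 23 across.
(2,3) = 22 − 16 = 6 completes the 22 across.

7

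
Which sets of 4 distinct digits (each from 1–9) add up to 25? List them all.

{1,7,8,9}; {2,6,8,9}; {3,5,8,9}; {3,6,7,9}; {4,5,7,9}; {4,6,7,8}

4 distinct digits from 1–9 sum between 10 and 30.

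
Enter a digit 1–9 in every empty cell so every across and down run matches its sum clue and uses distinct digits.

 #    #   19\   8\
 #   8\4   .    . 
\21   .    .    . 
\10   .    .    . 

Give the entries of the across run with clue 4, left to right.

4 in 2 cells must be {1,3}.
Only 3 fits R1C2 under both its across sum 4 and down sum 19.
R1C3 = 4 − 3 = 1 completes the 4 across.

3, 1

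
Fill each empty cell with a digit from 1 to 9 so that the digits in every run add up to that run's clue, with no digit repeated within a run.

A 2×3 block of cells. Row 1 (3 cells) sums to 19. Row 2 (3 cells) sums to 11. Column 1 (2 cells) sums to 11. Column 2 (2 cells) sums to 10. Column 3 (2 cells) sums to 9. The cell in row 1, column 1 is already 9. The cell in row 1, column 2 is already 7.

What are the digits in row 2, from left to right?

2, 3, 6

(1,3) = 19 − 16 = 3 completes the 19 across.
(2,1) = 11 − 9 = 2 completes the 11 down.
(2,2) = 10 − 7 = 3 completes the 10 down.
(2,3) = 11 − 5 = 6 completes the 11 across.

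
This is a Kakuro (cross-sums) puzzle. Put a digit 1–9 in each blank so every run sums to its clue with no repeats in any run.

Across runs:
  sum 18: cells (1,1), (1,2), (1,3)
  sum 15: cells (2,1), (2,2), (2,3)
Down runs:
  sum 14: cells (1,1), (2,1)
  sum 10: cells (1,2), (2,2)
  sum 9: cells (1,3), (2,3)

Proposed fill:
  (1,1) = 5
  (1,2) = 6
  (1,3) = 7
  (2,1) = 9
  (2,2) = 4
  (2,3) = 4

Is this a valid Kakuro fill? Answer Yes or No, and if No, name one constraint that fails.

No — the across run (2,1)–(2,3) sums to 17, not 15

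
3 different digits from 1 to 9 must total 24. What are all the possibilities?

{7,8,9}

3 distinct digits from 1–9 sum between 6 and 24.
Only one set works: {7,8,9}.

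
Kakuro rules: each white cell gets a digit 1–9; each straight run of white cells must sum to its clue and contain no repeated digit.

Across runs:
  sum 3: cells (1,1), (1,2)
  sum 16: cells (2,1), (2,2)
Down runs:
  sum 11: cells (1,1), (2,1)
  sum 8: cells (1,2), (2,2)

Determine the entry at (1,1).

2

3 in 2 cells must be {1,2}; 16 in 2 cells must be {7,9}.
The 3 across and the 11 down share only 2, so (1,1) = 2.
(1,2) = 3 − 2 = 1 completes the 3 across.
(2,1) = 11 − 2 = 9 completes the 11 down.
(2,2) = 16 − 9 = 7 completes the 16 across.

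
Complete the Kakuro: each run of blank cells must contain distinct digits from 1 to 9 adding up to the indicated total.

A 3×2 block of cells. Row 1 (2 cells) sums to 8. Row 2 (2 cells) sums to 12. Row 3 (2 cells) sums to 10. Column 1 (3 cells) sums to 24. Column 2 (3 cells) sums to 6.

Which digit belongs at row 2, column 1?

9

24 in 3 cells must be {7,8,9}; 6 in 3 cells must be {1,2,3}.
The 8 across and the 24 down share only 7, so (1,1) = 7.
(1,2) = 8 − 7 = 1 completes the 8 across.
Given what's placed, (2,2) must be 3 to fit the 12 across and 6 down.
(3,2) = 6 − 4 = 2 completes the 6 down.
(2,1) = 12 − 3 = 9 completes the 12 across.
(3,1) = 10 − 2 = 8 completes the 10 across.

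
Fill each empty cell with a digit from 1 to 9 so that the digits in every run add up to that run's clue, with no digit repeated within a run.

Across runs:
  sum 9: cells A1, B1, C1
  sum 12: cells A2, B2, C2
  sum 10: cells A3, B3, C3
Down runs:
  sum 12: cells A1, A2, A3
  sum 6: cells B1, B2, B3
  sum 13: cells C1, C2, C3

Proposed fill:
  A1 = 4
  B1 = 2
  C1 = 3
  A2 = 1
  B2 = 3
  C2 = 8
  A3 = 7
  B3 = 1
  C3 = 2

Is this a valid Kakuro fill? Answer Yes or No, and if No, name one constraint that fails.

Across: 4+2+3=9; 1+3+8=12; 7+1+2=10. Down: 4+1+7=12; 2+3+1=6; 3+8+2=13. No digit repeats within any run.

Yes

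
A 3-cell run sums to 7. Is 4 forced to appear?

Yes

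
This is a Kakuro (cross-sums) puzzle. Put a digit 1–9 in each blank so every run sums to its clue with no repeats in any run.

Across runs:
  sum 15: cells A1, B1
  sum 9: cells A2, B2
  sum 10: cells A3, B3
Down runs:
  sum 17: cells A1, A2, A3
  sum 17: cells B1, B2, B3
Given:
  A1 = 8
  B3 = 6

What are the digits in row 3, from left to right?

B1 = 15 − 8 = 7 completes the 15 across.
B2 = 17 − 13 = 4 completes the 17 down.
A3 = 10 − 6 = 4 completes the 10 across.
A2 = 9 − 4 = 5 completes the 9 across.

4 6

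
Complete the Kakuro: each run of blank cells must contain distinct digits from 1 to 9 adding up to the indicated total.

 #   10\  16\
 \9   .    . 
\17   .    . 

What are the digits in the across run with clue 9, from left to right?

2 7

17 in 2 cells must be {8,9}; 16 in 2 cells must be {7,9}.
The 9 across and the 16 down share only 7, so R1C2 = 7.
R2C2 = 16 − 7 = 9 completes the 16 down.
R1C1 = 9 − 7 = 2 completes the 9 across.
R2C1 = 17 − 9 = 8 completes the 17 across.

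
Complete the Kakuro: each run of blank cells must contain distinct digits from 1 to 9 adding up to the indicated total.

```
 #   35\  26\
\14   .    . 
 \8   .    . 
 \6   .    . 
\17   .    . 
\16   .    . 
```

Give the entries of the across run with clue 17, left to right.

17 in 2 cells must be {8,9}; 16 in 2 cells must be {7,9}; 35 in 5 cells must be {5,6,7,8,9}.
Only 5 fits R3C1 under both its across sum 6 and down sum 35.
R3C2 = 6 − 5 = 1 completes the 6 across.
Nothing is forced directly, so branch on R2C1, whose candidates are 6 or 7. If R2C1 = 7: then R2C2 would have to be in {1} for the 8 across but in {2,3,4,5,6,7,8,9} for the 26 down — contradiction. So R2C1 = 6.
R2C2 = 8 − 6 = 2 completes the 8 across.
R5C2 = 9: the only remaining digit allowed by both the 16 across and the 26 down.
Given what's placed, R4C2 must be 8 to fit the 17 across and 26 down.
R5C1 = 16 − 9 = 7 completes the 16 across.
R1C2 = 26 − 20 = 6 completes the 26 down.
R4C1 = 17 − 8 = 9 completes the 17 across.

9, 8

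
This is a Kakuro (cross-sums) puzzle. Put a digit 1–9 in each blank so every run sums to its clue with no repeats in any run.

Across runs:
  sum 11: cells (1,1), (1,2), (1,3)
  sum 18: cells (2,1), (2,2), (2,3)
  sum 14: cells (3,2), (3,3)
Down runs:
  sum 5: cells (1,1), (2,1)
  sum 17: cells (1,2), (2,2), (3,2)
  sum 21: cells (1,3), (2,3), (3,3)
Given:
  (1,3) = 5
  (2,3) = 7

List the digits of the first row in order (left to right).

2 4 5

(3,3) = 21 − 12 = 9 completes the 21 down.
(3,2) = 14 − 9 = 5 completes the 14 across.
Given what's placed, (1,2) must be 4 to fit the 11 across and 17 down.
(2,2) = 17 − 9 = 8 completes the 17 down.
(1,1) = 11 − 9 = 2 completes the 11 across.
(2,1) = 18 − 15 = 3 completes the 18 across.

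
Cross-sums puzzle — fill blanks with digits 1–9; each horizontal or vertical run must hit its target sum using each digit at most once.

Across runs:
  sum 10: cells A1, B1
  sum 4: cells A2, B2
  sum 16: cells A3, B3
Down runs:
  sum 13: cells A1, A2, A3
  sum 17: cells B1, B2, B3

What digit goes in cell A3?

9

4 in 2 cells must be {1,3}; 16 in 2 cells must be {7,9}.
Nothing is forced directly, so branch on A2, whose candidates are 1 or 3. If A2 = 1: that forces B2 = 3, B3 = 9, after which B1 would have to be in {1,2,3,4,6,7,8,9} for the 10 across but in {5} for the 17 down — contradiction. So A2 = 3.
B2 = 4 − 3 = 1 completes the 4 across.
Given what's placed, A3 must be 9 to fit the 16 across and 13 down.
B3 = 16 − 9 = 7 completes the 16 across.
A1 = 13 − 12 = 1 completes the 13 down.
B1 = 10 − 1 = 9 completes the 10 across.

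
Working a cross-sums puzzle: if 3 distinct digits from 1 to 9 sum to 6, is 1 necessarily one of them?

The only way to make 6 from 3 distinct digits is {1,2,3}, which contains 1.

Yes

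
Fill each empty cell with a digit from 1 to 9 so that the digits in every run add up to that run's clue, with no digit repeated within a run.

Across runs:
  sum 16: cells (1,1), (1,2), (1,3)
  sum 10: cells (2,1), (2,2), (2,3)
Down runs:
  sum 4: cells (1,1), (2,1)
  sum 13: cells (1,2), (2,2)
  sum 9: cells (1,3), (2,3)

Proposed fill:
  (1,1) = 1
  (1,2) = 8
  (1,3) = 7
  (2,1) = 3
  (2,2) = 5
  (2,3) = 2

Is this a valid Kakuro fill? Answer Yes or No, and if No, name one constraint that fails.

Yes

Across: 1+8+7=16; 3+5+2=10. Down: 1+3=4; 8+5=13; 7+2=9. No digit repeats within any run.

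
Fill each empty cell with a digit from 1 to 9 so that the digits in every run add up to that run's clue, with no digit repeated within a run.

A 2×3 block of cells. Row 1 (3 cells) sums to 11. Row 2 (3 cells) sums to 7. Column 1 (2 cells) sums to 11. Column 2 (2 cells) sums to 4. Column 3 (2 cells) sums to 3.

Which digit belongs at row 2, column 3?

2

7 in 3 cells must be {1,2,4}; 4 in 2 cells must be {1,3}; 3 in 2 cells must be {1,2}.
The 7 across and the 4 down share only 1, so (2,2) = 1.
Given what's placed, (2,3) must be 2 to fit the 7 across and 3 down.
(1,2) = 4 − 1 = 3 completes the 4 down.
(1,3) = 3 − 2 = 1 completes the 3 down.
(2,1) = 7 − 3 = 4 completes the 7 across.
(1,1) = 11 − 4 = 7 completes the 11 across.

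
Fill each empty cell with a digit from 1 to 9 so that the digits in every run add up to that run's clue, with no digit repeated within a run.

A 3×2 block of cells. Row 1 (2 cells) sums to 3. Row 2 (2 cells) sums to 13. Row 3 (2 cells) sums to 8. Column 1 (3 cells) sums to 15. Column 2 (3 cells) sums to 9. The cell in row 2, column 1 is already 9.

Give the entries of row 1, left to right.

1, 2

3 in 2 cells must be {1,2}.
(2,2) = 13 − 9 = 4 completes the 13 across.
Given what's placed, (1,2) must be 2 to fit the 3 across and 9 down.
(3,2) = 9 − 6 = 3 completes the 9 down.
(1,1) = 3 − 2 = 1 completes the 3 across.
(3,1) = 8 − 3 = 5 completes the 8 across.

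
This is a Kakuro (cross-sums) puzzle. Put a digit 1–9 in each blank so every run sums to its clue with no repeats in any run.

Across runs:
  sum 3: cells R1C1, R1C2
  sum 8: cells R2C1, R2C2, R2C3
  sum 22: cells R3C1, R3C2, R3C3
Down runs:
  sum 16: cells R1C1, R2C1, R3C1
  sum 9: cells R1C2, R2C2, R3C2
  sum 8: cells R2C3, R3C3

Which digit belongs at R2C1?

5

3 in 2 cells must be {1,2}.
Nothing is forced directly, so branch on R1C1, whose candidates are 1 or 2. If R1C1 = 1: that forces R1C2 = 2, after which R2C1 would have to be in {1,2,3,4,5} for the 8 across but in {6,7,8,9} for the 16 down — contradiction. So R1C1 = 2.
R1C2 = 3 − 2 = 1 completes the 3 across.
Given what's placed, R2C1 must be 5 to fit the 8 across and 16 down.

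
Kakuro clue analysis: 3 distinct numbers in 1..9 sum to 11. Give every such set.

{1,2,8}; {1,3,7}; {1,4,6}; {2,3,6}; {2,4,5}

3 distinct digits from 1–9 sum between 6 and 24.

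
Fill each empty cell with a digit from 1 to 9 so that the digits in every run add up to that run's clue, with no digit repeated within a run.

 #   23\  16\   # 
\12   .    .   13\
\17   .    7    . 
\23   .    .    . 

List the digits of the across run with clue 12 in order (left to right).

9 3

23 in 3 cells must be {6,8,9}.
Nothing is forced directly, so branch on R3C2, whose candidates are 6 or 8. If R3C2 = 8: then R1C2 would have to be in {3,4,5,7,8,9} for the 12 across but in {1} for the 16 down — contradiction. So R3C2 = 6.
R1C2 = 16 − 13 = 3 completes the 16 down.
R1C1 = 12 − 3 = 9 completes the 12 across.
Given what's placed, R3C1 must be 8 to fit the 23 across and 23 down.
R3C3 = 23 − 14 = 9 completes the 23 across.
R2C1 = 23 − 17 = 6 completes the 23 down.
R2C3 = 17 − 13 = 4 completes the 17 across.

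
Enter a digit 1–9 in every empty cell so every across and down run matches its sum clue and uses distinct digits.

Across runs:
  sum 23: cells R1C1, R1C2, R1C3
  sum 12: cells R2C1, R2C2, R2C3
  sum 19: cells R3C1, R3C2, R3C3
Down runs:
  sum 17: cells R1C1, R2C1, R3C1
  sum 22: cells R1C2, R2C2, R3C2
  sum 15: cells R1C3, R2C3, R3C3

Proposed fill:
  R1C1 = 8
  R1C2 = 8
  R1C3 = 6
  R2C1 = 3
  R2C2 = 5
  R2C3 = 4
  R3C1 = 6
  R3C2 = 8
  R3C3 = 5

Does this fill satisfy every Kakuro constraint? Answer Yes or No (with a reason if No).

No — the down run R1C2–R3C2 sums to 21, not 22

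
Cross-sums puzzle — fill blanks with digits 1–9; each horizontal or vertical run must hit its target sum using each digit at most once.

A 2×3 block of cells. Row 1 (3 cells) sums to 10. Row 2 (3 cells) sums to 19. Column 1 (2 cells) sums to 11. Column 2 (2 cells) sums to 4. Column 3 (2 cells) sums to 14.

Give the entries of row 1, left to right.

4 in 2 cells must be {1,3}.
The 19 across and the 4 down share only 3, so (2,2) = 3.
Given what's placed, (2,3) must be 9 to fit the 19 across and 14 down.
(1,2) = 4 − 3 = 1 completes the 4 down.
(1,3) = 14 − 9 = 5 completes the 14 down.
(2,1) = 19 − 12 = 7 completes the 19 across.
(1,1) = 10 − 6 = 4 completes the 10 across.

4 1 5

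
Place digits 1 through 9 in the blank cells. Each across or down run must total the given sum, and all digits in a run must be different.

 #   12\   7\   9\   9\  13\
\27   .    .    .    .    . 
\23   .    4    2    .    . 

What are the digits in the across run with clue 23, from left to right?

7 4 2 1 9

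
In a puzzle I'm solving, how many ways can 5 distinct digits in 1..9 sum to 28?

9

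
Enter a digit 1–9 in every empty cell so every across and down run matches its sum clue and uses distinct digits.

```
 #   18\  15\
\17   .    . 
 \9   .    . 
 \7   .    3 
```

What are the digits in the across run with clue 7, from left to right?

4, 3

17 in 2 cells must be {8,9}.
R1C2 = 8: the only remaining digit allowed by both the 17 across and the 15 down.
R2C2 = 15 − 11 = 4 completes the 15 down.
R3C1 = 7 − 3 = 4 completes the 7 across.
R1C1 = 17 − 8 = 9 completes the 17 across.
R2C1 = 9 − 4 = 5 completes the 9 across.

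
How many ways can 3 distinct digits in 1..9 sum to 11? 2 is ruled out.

2

3 distinct digits from 1–9 sum between 6 and 24.
Dropping sets that contain 2.
Enumerating: {1,3,7}, {1,4,6}.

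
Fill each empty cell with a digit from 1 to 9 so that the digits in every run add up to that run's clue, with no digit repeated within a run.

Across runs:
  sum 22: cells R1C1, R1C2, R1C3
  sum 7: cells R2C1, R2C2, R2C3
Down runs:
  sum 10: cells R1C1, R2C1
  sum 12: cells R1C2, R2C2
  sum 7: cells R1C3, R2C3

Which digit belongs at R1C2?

7 in 3 cells must be {1,2,4}.
The 7 across and the 12 down share only 4, so R2C2 = 4.
R1C2 = 12 − 4 = 8 completes the 12 down.
Given what's placed, R1C3 must be 5 to fit the 22 across and 7 down.
R2C3 = 7 − 5 = 2 completes the 7 down.
R1C1 = 22 − 13 = 9 completes the 22 across.
R2C1 = 7 − 6 = 1 completes the 7 across.

8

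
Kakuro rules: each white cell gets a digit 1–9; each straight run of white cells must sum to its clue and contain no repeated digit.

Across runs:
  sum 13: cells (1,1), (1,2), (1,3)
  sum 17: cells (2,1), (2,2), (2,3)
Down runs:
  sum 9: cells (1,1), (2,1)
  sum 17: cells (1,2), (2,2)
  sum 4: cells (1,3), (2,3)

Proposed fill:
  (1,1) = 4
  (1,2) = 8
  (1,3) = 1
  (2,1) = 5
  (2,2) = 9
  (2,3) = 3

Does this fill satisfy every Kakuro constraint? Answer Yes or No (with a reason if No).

Yes

Across: 4+8+1=13; 5+9+3=17. Down: 4+5=9; 8+9=17; 1+3=4. No digit repeats within any run.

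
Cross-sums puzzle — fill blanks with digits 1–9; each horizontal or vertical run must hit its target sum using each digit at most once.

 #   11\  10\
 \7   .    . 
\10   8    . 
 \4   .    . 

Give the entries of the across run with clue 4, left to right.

1, 3

4 in 2 cells must be {1,3}.
R2C2 = 10 − 8 = 2 completes the 10 across.
Given what's placed, R3C1 must be 1 to fit the 4 across and 11 down.
R3C2 = 4 − 1 = 3 completes the 4 across.
R1C1 = 11 − 9 = 2 completes the 11 down.
R1C2 = 7 − 2 = 5 completes the 7 across.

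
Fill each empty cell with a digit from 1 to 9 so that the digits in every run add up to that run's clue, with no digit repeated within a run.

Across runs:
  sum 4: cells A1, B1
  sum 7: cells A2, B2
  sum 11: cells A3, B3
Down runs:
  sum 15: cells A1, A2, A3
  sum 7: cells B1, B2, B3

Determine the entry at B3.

4

4 in 2 cells must be {1,3}; 7 in 3 cells must be {1,2,4}.
The 4 across and the 7 down share only 1, so B1 = 1.
A1 = 4 − 1 = 3 completes the 4 across.
Nothing is forced directly, so branch on A2, whose candidates are 4 or 5. If A2 = 4: then B2 would have to be in {3} for the 7 across but in {2,4} for the 7 down — contradiction. So A2 = 5.
B2 = 7 − 5 = 2 completes the 7 across.
A3 = 15 − 8 = 7 completes the 15 down.
B3 = 11 − 7 = 4 completes the 11 across.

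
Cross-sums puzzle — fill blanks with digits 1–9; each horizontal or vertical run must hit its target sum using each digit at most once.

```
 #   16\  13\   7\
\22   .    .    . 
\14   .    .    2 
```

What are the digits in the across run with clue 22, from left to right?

16 in 2 cells must be {7,9}.
R1C3 = 7 − 2 = 5 completes the 7 down.
R1C1 = 9: the only remaining digit allowed by both the 22 across and the 16 down.
R1C2 = 22 − 14 = 8 completes the 22 across.
R2C1 = 16 − 9 = 7 completes the 16 down.
R2C2 = 14 − 9 = 5 completes the 14 across.

9 8 5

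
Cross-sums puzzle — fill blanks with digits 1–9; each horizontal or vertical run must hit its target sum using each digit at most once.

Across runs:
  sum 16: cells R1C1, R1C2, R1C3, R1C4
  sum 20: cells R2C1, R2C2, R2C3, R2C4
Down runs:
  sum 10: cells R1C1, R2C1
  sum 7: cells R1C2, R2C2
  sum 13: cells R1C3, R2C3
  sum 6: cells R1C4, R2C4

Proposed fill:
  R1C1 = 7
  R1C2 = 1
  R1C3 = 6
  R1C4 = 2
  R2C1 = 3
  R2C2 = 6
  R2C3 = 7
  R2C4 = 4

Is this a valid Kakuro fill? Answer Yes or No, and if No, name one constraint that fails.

Across: 7+1+6+2=16; 3+6+7+4=20. Down: 7+3=10; 1+6=7; 6+7=13; 2+4=6. No digit repeats within any run.

Yes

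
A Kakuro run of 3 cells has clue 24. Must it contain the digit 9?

The only way to make 24 from 3 distinct digits is {7,8,9}, which contains 9.

Yes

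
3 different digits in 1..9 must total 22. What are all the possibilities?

{5,8,9}; {6,7,9}

3 distinct digits from 1–9 sum between 6 and 24.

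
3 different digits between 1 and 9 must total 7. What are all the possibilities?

{1,2,4}

3 distinct digits from 1–9 sum between 6 and 24.
Only one set works: {1,2,4}.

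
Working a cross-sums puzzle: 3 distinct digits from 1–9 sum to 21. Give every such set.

3 distinct digits from 1–9 sum between 6 and 24.

{4,8,9}; {5,7,9}; {6,7,8}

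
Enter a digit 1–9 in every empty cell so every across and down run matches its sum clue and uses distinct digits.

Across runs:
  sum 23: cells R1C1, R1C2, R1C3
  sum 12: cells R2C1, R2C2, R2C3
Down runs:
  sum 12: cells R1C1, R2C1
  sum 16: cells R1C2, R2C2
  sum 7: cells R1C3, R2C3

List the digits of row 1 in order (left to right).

23 in 3 cells must be {6,8,9}; 16 in 2 cells must be {7,9}.
The 23 across and the 16 down share only 9, so R1C2 = 9.
Given what's placed, R1C3 must be 6 to fit the 23 across and 7 down.
R2C2 = 16 − 9 = 7 completes the 16 down.
R2C3 = 7 − 6 = 1 completes the 7 down.
R1C1 = 23 − 15 = 8 completes the 23 across.
R2C1 = 12 − 8 = 4 completes the 12 across.

8 9 6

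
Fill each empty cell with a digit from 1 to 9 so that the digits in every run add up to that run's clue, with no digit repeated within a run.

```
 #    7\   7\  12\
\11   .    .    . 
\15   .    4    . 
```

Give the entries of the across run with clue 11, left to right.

1 3 7

R1C2 = 7 − 4 = 3 completes the 7 down.
Given what's placed, R1C3 must be 7 to fit the 11 across and 12 down.
R2C3 = 12 − 7 = 5 completes the 12 down.
R1C1 = 11 − 10 = 1 completes the 11 across.
R2C1 = 15 − 9 = 6 completes the 15 across.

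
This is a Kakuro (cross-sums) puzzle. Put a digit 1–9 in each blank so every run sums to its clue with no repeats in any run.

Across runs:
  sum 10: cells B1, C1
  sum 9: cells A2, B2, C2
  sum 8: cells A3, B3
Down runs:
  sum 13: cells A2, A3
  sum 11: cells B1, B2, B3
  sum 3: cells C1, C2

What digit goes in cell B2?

2

3 in 2 cells must be {1,2}.
Nothing is forced directly, so branch on C1, whose candidates are 1 or 2. If C1 = 1: then B1 would have to be in {9} for the 10 across but in {1,2,3,4,5,6,7,8} for the 11 down — contradiction. So C1 = 2.
B1 = 10 − 2 = 8 completes the 10 across.
C2 = 3 − 2 = 1 completes the 3 down.
B2 = 2: the only remaining digit allowed by both the 9 across and the 11 down.
B3 = 11 − 10 = 1 completes the 11 down.
A2 = 9 − 3 = 6 completes the 9 across.
A3 = 8 − 1 = 7 completes the 8 across.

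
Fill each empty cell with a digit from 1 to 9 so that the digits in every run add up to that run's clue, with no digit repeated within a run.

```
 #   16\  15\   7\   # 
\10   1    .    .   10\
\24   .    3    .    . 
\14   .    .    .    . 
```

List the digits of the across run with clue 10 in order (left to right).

7 in 3 cells must be {1,2,4}.
R2C3 = 4: the only remaining digit allowed by both the 24 across and the 7 down.
R1C3 = 2: the only remaining digit allowed by both the 10 across and the 7 down.
R3C3 = 7 − 6 = 1 completes the 7 down.
R1C2 = 10 − 3 = 7 completes the 10 across.

1 7 2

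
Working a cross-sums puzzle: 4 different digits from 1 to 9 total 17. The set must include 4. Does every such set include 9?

No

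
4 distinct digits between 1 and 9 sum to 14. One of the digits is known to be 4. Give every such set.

{1,2,4,7}; {1,3,4,6}; {2,3,4,5}

4 distinct digits from 1–9 sum between 10 and 30.
Keeping only sets containing 4.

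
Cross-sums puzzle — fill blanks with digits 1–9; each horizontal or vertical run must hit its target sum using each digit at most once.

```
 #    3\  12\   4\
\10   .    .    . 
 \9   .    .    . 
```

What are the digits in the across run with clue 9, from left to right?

1 5 3

3 in 2 cells must be {1,2}; 4 in 2 cells must be {1,3}.
Nothing is forced directly, so branch on R1C3, whose candidates are 1 or 3. If R1C3 = 3: that forces R1C2 = 5, after which R2C2 would have to be in {1,2,3,4,5,6} for the 9 across but in {7} for the 12 down — contradiction. So R1C3 = 1.
Given what's placed, R1C1 must be 2 to fit the 10 across and 3 down.
R1C2 = 10 − 3 = 7 completes the 10 across.
R2C1 = 3 − 2 = 1 completes the 3 down.
R2C2 = 12 − 7 = 5 completes the 12 down.
R2C3 = 9 − 6 = 3 completes the 9 across.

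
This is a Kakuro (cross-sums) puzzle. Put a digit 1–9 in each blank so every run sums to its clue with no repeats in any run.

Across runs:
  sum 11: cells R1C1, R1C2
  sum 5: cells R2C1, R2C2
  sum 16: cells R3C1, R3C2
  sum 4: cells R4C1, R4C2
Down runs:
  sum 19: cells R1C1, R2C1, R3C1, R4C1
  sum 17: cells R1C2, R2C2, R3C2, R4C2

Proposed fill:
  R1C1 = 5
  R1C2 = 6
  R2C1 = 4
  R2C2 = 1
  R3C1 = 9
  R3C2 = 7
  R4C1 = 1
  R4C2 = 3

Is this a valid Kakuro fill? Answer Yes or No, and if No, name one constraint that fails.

Yes

Across: 5+6=11; 4+1=5; 9+7=16; 1+3=4. Down: 5+4+9+1=19; 6+1+7+3=17. No digit repeats within any run.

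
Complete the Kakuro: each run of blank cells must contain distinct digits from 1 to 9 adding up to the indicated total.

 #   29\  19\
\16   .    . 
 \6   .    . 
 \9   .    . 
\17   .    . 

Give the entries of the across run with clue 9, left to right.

7 2

16 in 2 cells must be {7,9}; 17 in 2 cells must be {8,9}; 29 in 4 cells must be {5,7,8,9}.
Only 5 fits R2C1 under both its across sum 6 and down sum 29.
R2C2 = 6 − 5 = 1 completes the 6 across.
Nothing is forced directly, so branch on R3C1, whose candidates are 7 or 8. If R3C1 = 8: then R3C2 would have to be in {1} for the 9 across but in {2,3,4,5,6,7,8,9} for the 19 down — contradiction. So R3C1 = 7.
R1C1 = 9: the only remaining digit allowed by both the 16 across and the 29 down.
R1C2 = 16 − 9 = 7 completes the 16 across.
R3C2 = 9 − 7 = 2 completes the 9 across.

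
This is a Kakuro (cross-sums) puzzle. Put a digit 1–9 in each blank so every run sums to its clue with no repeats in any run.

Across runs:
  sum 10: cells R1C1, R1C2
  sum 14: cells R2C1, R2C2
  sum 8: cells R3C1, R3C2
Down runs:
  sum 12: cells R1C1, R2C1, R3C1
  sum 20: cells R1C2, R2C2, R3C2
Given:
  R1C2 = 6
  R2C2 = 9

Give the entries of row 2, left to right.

5 9

R1C1 = 10 − 6 = 4 completes the 10 across.
R2C1 = 14 − 9 = 5 completes the 14 across.
R3C1 = 12 − 9 = 3 completes the 12 down.
R3C2 = 8 − 3 = 5 completes the 8 across.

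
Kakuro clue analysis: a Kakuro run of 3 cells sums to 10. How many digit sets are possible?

4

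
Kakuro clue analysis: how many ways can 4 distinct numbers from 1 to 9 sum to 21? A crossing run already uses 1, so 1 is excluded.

7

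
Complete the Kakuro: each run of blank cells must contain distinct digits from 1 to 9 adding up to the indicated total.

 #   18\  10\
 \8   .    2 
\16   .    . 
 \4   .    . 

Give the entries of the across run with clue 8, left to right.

16 in 2 cells must be {7,9}; 4 in 2 cells must be {1,3}.
R1C1 = 8 − 2 = 6 completes the 8 across.
Given what's placed, R2C2 must be 7 to fit the 16 across and 10 down.
R3C1 = 3: the only remaining digit allowed by both the 4 across and the 18 down.
R3C2 = 4 − 3 = 1 completes the 4 across.
R2C1 = 16 − 7 = 9 completes the 16 across.

6 2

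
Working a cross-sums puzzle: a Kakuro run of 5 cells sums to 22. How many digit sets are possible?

9

5 distinct digits from 1–9 sum between 15 and 35.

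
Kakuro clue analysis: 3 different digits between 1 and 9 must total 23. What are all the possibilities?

{6,8,9}

3 distinct digits from 1–9 sum between 6 and 24.
Only one set works: {6,8,9}.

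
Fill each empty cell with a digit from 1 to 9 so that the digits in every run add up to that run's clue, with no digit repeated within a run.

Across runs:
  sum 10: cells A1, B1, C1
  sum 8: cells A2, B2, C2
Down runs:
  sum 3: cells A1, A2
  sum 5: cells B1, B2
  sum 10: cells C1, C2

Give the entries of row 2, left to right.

1 4 3

3 in 2 cells must be {1,2}.
Nothing is forced directly, so branch on A1, whose candidates are 1 or 2. If A1 = 1: that forces A2 = 2, B2 = 1, after which C2 would have to be in {5} for the 8 across but in {1,2,3,4,6,7,8,9} for the 10 down — contradiction. So A1 = 2.
A2 = 3 − 2 = 1 completes the 3 down.
Nothing is forced directly, so branch on B1, whose candidates are 1 or 3. If B1 = 3: then C1 would have to be in {5} for the 10 across but in {1,2,3,4,6,7,8,9} for the 10 down — contradiction. So B1 = 1.
C1 = 10 − 3 = 7 completes the 10 across.
B2 = 5 − 1 = 4 completes the 5 down.
C2 = 8 − 5 = 3 completes the 8 across.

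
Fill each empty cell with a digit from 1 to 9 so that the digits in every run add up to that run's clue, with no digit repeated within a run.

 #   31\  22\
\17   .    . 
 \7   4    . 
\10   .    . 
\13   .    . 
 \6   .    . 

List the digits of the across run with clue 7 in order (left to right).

17 in 2 cells must be {8,9}.
R2C2 = 7 − 4 = 3 completes the 7 across.

4, 3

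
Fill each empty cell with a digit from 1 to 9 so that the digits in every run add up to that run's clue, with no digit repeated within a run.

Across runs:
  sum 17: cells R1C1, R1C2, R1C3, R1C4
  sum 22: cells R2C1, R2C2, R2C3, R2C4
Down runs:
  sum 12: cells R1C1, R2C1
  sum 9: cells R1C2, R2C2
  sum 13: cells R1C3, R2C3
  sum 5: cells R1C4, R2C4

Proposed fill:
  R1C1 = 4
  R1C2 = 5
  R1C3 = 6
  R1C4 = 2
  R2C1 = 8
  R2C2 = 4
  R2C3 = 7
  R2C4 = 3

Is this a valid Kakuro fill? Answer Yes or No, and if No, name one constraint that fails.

Yes

Across: 4+5+6+2=17; 8+4+7+3=22. Down: 4+8=12; 5+4=9; 6+7=13; 2+3=5. No digit repeats within any run.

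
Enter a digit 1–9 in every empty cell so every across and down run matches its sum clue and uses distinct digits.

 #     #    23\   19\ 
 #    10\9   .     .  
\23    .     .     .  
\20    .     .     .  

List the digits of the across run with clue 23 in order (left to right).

6, 8, 9

23 in 3 cells must be {6,8,9}.
Nothing is forced directly, so branch on R1C2, whose candidates are 6 or 8. If R1C2 = 8: then R1C3 would have to be in {1} for the 9 across but in {2,3,4,5,6,7,8,9} for the 19 down — contradiction. So R1C2 = 6.
R1C3 = 9 − 6 = 3 completes the 9 across.
Given what's placed, R2C3 must be 9 to fit the 23 across and 19 down.
R3C3 = 19 − 12 = 7 completes the 19 down.
R2C2 = 8: the only remaining digit allowed by both the 23 across and the 23 down.
R3C2 = 23 − 14 = 9 completes the 23 down.
R2C1 = 23 − 17 = 6 completes the 23 across.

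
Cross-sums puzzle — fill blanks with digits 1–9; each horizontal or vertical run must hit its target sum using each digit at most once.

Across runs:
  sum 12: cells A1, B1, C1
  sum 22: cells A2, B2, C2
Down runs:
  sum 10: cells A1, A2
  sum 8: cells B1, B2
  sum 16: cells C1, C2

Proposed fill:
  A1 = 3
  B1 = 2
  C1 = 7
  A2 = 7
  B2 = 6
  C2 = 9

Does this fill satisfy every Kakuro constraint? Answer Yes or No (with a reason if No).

Yes

Across: 3+2+7=12; 7+6+9=22. Down: 3+7=10; 2+6=8; 7+9=16. No digit repeats within any run.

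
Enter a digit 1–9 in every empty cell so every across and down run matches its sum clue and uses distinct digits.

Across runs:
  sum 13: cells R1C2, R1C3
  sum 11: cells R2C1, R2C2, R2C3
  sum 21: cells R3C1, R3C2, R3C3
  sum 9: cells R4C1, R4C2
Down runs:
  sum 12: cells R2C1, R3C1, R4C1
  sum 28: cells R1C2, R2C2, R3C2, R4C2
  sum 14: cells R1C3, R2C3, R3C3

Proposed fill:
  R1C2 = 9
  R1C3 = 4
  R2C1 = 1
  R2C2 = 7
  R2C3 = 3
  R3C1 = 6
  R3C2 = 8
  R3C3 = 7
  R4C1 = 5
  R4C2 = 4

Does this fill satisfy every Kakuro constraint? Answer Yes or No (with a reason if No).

Across: 9+4=13; 1+7+3=11; 6+8+7=21; 5+4=9. Down: 1+6+5=12; 9+7+8+4=28; 4+3+7=14. No digit repeats within any run.

Yes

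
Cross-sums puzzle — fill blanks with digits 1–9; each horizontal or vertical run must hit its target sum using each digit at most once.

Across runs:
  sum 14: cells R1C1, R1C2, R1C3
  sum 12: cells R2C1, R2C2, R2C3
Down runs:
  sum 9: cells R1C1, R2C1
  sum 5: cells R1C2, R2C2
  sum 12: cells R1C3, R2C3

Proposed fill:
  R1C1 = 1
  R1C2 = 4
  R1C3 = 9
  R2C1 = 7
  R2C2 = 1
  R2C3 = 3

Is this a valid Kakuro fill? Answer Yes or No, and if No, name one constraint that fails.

No — the across run R2C1–R2C3 sums to 11, not 12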